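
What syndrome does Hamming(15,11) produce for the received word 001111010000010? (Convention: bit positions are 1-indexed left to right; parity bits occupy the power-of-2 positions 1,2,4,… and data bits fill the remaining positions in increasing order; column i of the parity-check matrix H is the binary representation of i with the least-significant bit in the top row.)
Syndrome s = H · r^T (mod 2), r = 001111010000010:
  s[0] = (101010101010101)·(001111010000010) mod 2 = 0+0+1+0+1+0+0+0+0+0+0+0+0+0+0 mod 2 = 0
  s[1] = (011001100110011)·(001111010000010) mod 2 = 0+0+1+0+0+1+0+0+0+0+0+0+0+1+0 mod 2 = 1
  s[2] = (000111100001111)·(001111010000010) mod 2 = 0+0+0+1+1+1+0+0+0+0+0+0+0+1+0 mod 2 = 0
  s[3] = (000000011111111)·(001111010000010) mod 2 = 0+0+0+0+0+0+0+1+0+0+0+0+0+1+0 mod 2 = 0
Syndrome = 0100
Non-zero syndrome: error at position 2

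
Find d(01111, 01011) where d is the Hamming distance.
XOR = 00100, count of 1s = 1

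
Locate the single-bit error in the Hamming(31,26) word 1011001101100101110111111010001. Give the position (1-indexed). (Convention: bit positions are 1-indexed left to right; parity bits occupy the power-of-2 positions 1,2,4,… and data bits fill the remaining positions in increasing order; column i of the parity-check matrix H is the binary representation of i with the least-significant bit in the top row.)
Syndrome s = H · r^T (mod 2), r = 1011001101100101110111111010001:
  s[0] = (1010101010101010101010101010101)·(1011001101100101110111111010001) mod 2 = 1+0+1+0+0+0+1+0+0+0+1+0+0+0+0+0+1+0+0+0+1+0+1+0+1+0+1+0+0+0+1 mod 2 = 0
  s[1] = (0110011001100110011001100110011)·(1011001101100101110111111010001) mod 2 = 0+0+1+0+0+0+1+0+0+1+1+0+0+1+0+0+0+1+0+0+0+1+1+0+0+0+1+0+0+0+1 mod 2 = 0
  s[2] = (0001111000011110000111100001111)·(1011001101100101110111111010001) mod 2 = 0+0+0+1+0+0+1+0+0+0+0+0+0+1+0+0+0+0+0+1+1+1+1+0+0+0+0+0+0+0+1 mod 2 = 0
  s[3] = (0000000111111110000000011111111)·(1011001101100101110111111010001) mod 2 = 0+0+0+0+0+0+0+1+0+1+1+0+0+1+0+0+0+0+0+0+0+0+0+1+1+0+1+0+0+0+1 mod 2 = 0
  s[4] = (0000000000000001111111111111111)·(1011001101100101110111111010001) mod 2 = 0+0+0+0+0+0+0+0+0+0+0+0+0+0+0+1+1+1+0+1+1+1+1+1+1+0+1+0+0+0+1 mod 2 = 1
Syndrome = 00001
Column i of H is the binary representation of i, so the syndrome is the binary index of the flipped bit.
Read s = 00001 with s[0] as LSB: 0·2^0 + 0·2^1 + 0·2^2 + 0·2^3 + 1·2^4 = 16.
Error is at bit position 16.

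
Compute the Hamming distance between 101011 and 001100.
XOR = 100111, count of 1s = 4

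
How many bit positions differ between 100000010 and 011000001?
XOR = 111000011, count of 1s = 5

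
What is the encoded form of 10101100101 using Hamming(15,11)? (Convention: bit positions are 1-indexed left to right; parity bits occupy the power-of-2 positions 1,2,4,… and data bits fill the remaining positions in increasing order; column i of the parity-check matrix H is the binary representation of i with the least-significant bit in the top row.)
Codeword c = d · G (mod 2), d = 10101100101:
  c[0] = d·G[:,0] = (10101100101)·(11011010101) mod 2 = 1+0+0+0+1+0+0+0+1+0+1 mod 2 = 0
  c[1] = d·G[:,1] = (10101100101)·(10110110011) mod 2 = 1+0+1+0+0+1+0+0+0+0+1 mod 2 = 0
  c[2] = d·G[:,2] = (10101100101)·(10000000000) mod 2 = 1+0+0+0+0+0+0+0+0+0+0 mod 2 = 1
  c[3] = d·G[:,3] = (10101100101)·(01110001111) mod 2 = 0+0+1+0+0+0+0+0+1+0+1 mod 2 = 1
  c[4] = d·G[:,4] = (10101100101)·(01000000000) mod 2 = 0+0+0+0+0+0+0+0+0+0+0 mod 2 = 0
  c[5] = d·G[:,5] = (10101100101)·(00100000000) mod 2 = 0+0+1+0+0+0+0+0+0+0+0 mod 2 = 1
  c[6] = d·G[:,6] = (10101100101)·(00010000000) mod 2 = 0+0+0+0+0+0+0+0+0+0+0 mod 2 = 0
  c[7] = d·G[:,7] = (10101100101)·(00001111111) mod 2 = 0+0+0+0+1+1+0+0+1+0+1 mod 2 = 0
  c[8] = d·G[:,8] = (10101100101)·(00001000000) mod 2 = 0+0+0+0+1+0+0+0+0+0+0 mod 2 = 1
  c[9] = d·G[:,9] = (10101100101)·(00000100000) mod 2 = 0+0+0+0+0+1+0+0+0+0+0 mod 2 = 1
  c[10] = d·G[:,10] = (10101100101)·(00000010000) mod 2 = 0+0+0+0+0+0+0+0+0+0+0 mod 2 = 0
  c[11] = d·G[:,11] = (10101100101)·(00000001000) mod 2 = 0+0+0+0+0+0+0+0+0+0+0 mod 2 = 0
  c[12] = d·G[:,12] = (10101100101)·(00000000100) mod 2 = 0+0+0+0+0+0+0+0+1+0+0 mod 2 = 1
  c[13] = d·G[:,13] = (10101100101)·(00000000010) mod 2 = 0+0+0+0+0+0+0+0+0+0+0 mod 2 = 0
  c[14] = d·G[:,14] = (10101100101)·(00000000001) mod 2 = 0+0+0+0+0+0+0+0+0+0+1 mod 2 = 1
Codeword = 001101001100101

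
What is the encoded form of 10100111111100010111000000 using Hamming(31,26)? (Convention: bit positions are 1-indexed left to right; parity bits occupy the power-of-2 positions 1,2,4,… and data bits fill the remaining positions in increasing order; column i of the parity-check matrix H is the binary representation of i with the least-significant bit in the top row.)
Codeword c = d · G (mod 2), d = 10100111111100010111000000:
  c[0] = d·G[:,0] = (10100111111100010111000000)·(11011010101101010101010101) mod 2 = 1+0+0+0+0+0+1+0+1+0+1+1+0+0+0+1+0+1+0+1+0+0+0+0+0+0 mod 2 = 0
  c[1] = d·G[:,1] = (10100111111100010111000000)·(10110110011011001100110011) mod 2 = 1+0+1+0+0+1+1+0+0+1+1+0+0+0+0+0+0+1+0+0+0+0+0+0+0+0 mod 2 = 1
  c[2] = d·G[:,2] = (10100111111100010111000000)·(10000000000000000000000000) mod 2 = 1+0+0+0+0+0+0+0+0+0+0+0+0+0+0+0+0+0+0+0+0+0+0+0+0+0 mod 2 = 1
  c[3] = d·G[:,3] = (10100111111100010111000000)·(01110001111000111100001111) mod 2 = 0+0+1+0+0+0+0+1+1+1+1+0+0+0+0+1+0+1+0+0+0+0+0+0+0+0 mod 2 = 1
  c[4] = d·G[:,4] = (10100111111100010111000000)·(01000000000000000000000000) mod 2 = 0+0+0+0+0+0+0+0+0+0+0+0+0+0+0+0+0+0+0+0+0+0+0+0+0+0 mod 2 = 0
  c[5] = d·G[:,5] = (10100111111100010111000000)·(00100000000000000000000000) mod 2 = 0+0+1+0+0+0+0+0+0+0+0+0+0+0+0+0+0+0+0+0+0+0+0+0+0+0 mod 2 = 1
  c[6] = d·G[:,6] = (10100111111100010111000000)·(00010000000000000000000000) mod 2 = 0+0+0+0+0+0+0+0+0+0+0+0+0+0+0+0+0+0+0+0+0+0+0+0+0+0 mod 2 = 0
  c[7] = d·G[:,7] = (10100111111100010111000000)·(00001111111000000011111111) mod 2 = 0+0+0+0+0+1+1+1+1+1+1+0+0+0+0+0+0+0+1+1+0+0+0+0+0+0 mod 2 = 0
  c[8] = d·G[:,8] = (10100111111100010111000000)·(00001000000000000000000000) mod 2 = 0+0+0+0+0+0+0+0+0+0+0+0+0+0+0+0+0+0+0+0+0+0+0+0+0+0 mod 2 = 0
  c[9] = d·G[:,9] = (10100111111100010111000000)·(00000100000000000000000000) mod 2 = 0+0+0+0+0+1+0+0+0+0+0+0+0+0+0+0+0+0+0+0+0+0+0+0+0+0 mod 2 = 1
  c[10] = d·G[:,10] = (10100111111100010111000000)·(00000010000000000000000000) mod 2 = 0+0+0+0+0+0+1+0+0+0+0+0+0+0+0+0+0+0+0+0+0+0+0+0+0+0 mod 2 = 1
  c[11] = d·G[:,11] = (10100111111100010111000000)·(00000001000000000000000000) mod 2 = 0+0+0+0+0+0+0+1+0+0+0+0+0+0+0+0+0+0+0+0+0+0+0+0+0+0 mod 2 = 1
  c[12] = d·G[:,12] = (10100111111100010111000000)·(00000000100000000000000000) mod 2 = 0+0+0+0+0+0+0+0+1+0+0+0+0+0+0+0+0+0+0+0+0+0+0+0+0+0 mod 2 = 1
  c[13] = d·G[:,13] = (10100111111100010111000000)·(00000000010000000000000000) mod 2 = 0+0+0+0+0+0+0+0+0+1+0+0+0+0+0+0+0+0+0+0+0+0+0+0+0+0 mod 2 = 1
  c[14] = d·G[:,14] = (10100111111100010111000000)·(00000000001000000000000000) mod 2 = 0+0+0+0+0+0+0+0+0+0+1+0+0+0+0+0+0+0+0+0+0+0+0+0+0+0 mod 2 = 1
  c[15] = d·G[:,15] = (10100111111100010111000000)·(00000000000111111111111111) mod 2 = 0+0+0+0+0+0+0+0+0+0+0+1+0+0+0+1+0+1+1+1+0+0+0+0+0+0 mod 2 = 1
  c[16] = d·G[:,16] = (10100111111100010111000000)·(00000000000100000000000000) mod 2 = 0+0+0+0+0+0+0+0+0+0+0+1+0+0+0+0+0+0+0+0+0+0+0+0+0+0 mod 2 = 1
  c[17] = d·G[:,17] = (10100111111100010111000000)·(00000000000010000000000000) mod 2 = 0+0+0+0+0+0+0+0+0+0+0+0+0+0+0+0+0+0+0+0+0+0+0+0+0+0 mod 2 = 0
  c[18] = d·G[:,18] = (10100111111100010111000000)·(00000000000001000000000000) mod 2 = 0+0+0+0+0+0+0+0+0+0+0+0+0+0+0+0+0+0+0+0+0+0+0+0+0+0 mod 2 = 0
  c[19] = d·G[:,19] = (10100111111100010111000000)·(00000000000000100000000000) mod 2 = 0+0+0+0+0+0+0+0+0+0+0+0+0+0+0+0+0+0+0+0+0+0+0+0+0+0 mod 2 = 0
  c[20] = d·G[:,20] = (10100111111100010111000000)·(00000000000000010000000000) mod 2 = 0+0+0+0+0+0+0+0+0+0+0+0+0+0+0+1+0+0+0+0+0+0+0+0+0+0 mod 2 = 1
  c[21] = d·G[:,21] = (10100111111100010111000000)·(00000000000000001000000000) mod 2 = 0+0+0+0+0+0+0+0+0+0+0+0+0+0+0+0+0+0+0+0+0+0+0+0+0+0 mod 2 = 0
  c[22] = d·G[:,22] = (10100111111100010111000000)·(00000000000000000100000000) mod 2 = 0+0+0+0+0+0+0+0+0+0+0+0+0+0+0+0+0+1+0+0+0+0+0+0+0+0 mod 2 = 1
  c[23] = d·G[:,23] = (10100111111100010111000000)·(00000000000000000010000000) mod 2 = 0+0+0+0+0+0+0+0+0+0+0+0+0+0+0+0+0+0+1+0+0+0+0+0+0+0 mod 2 = 1
  c[24] = d·G[:,24] = (10100111111100010111000000)·(00000000000000000001000000) mod 2 = 0+0+0+0+0+0+0+0+0+0+0+0+0+0+0+0+0+0+0+1+0+0+0+0+0+0 mod 2 = 1
  c[25] = d·G[:,25] = (10100111111100010111000000)·(00000000000000000000100000) mod 2 = 0+0+0+0+0+0+0+0+0+0+0+0+0+0+0+0+0+0+0+0+0+0+0+0+0+0 mod 2 = 0
  c[26] = d·G[:,26] = (10100111111100010111000000)·(00000000000000000000010000) mod 2 = 0+0+0+0+0+0+0+0+0+0+0+0+0+0+0+0+0+0+0+0+0+0+0+0+0+0 mod 2 = 0
  c[27] = d·G[:,27] = (10100111111100010111000000)·(00000000000000000000001000) mod 2 = 0+0+0+0+0+0+0+0+0+0+0+0+0+0+0+0+0+0+0+0+0+0+0+0+0+0 mod 2 = 0
  c[28] = d·G[:,28] = (10100111111100010111000000)·(00000000000000000000000100) mod 2 = 0+0+0+0+0+0+0+0+0+0+0+0+0+0+0+0+0+0+0+0+0+0+0+0+0+0 mod 2 = 0
  c[29] = d·G[:,29] = (10100111111100010111000000)·(00000000000000000000000010) mod 2 = 0+0+0+0+0+0+0+0+0+0+0+0+0+0+0+0+0+0+0+0+0+0+0+0+0+0 mod 2 = 0
  c[30] = d·G[:,30] = (10100111111100010111000000)·(00000000000000000000000001) mod 2 = 0+0+0+0+0+0+0+0+0+0+0+0+0+0+0+0+0+0+0+0+0+0+0+0+0+0 mod 2 = 0
Codeword = 0111010001111111100010111000000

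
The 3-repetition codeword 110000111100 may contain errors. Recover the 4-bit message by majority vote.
Split into 3-bit blocks and majority-vote each:
  block 1 = 110: 2 ones, 1 zeros → 1
  block 2 = 000: 0 ones, 3 zeros → 0
  block 3 = 111: 3 ones, 0 zeros → 1
  block 4 = 100: 1 ones, 2 zeros → 0
Decoded = 1010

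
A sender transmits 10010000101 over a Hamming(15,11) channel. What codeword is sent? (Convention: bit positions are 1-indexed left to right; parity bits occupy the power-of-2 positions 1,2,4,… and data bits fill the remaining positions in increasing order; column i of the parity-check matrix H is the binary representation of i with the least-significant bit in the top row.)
Codeword c = d · G (mod 2), d = 10010000101:
  c[0] = d·G[:,0] = (10010000101)·(11011010101) mod 2 = 1+0+0+1+0+0+0+0+1+0+1 mod 2 = 0
  c[1] = d·G[:,1] = (10010000101)·(10110110011) mod 2 = 1+0+0+1+0+0+0+0+0+0+1 mod 2 = 1
  c[2] = d·G[:,2] = (10010000101)·(10000000000) mod 2 = 1+0+0+0+0+0+0+0+0+0+0 mod 2 = 1
  c[3] = d·G[:,3] = (10010000101)·(01110001111) mod 2 = 0+0+0+1+0+0+0+0+1+0+1 mod 2 = 1
  c[4] = d·G[:,4] = (10010000101)·(01000000000) mod 2 = 0+0+0+0+0+0+0+0+0+0+0 mod 2 = 0
  c[5] = d·G[:,5] = (10010000101)·(00100000000) mod 2 = 0+0+0+0+0+0+0+0+0+0+0 mod 2 = 0
  c[6] = d·G[:,6] = (10010000101)·(00010000000) mod 2 = 0+0+0+1+0+0+0+0+0+0+0 mod 2 = 1
  c[7] = d·G[:,7] = (10010000101)·(00001111111) mod 2 = 0+0+0+0+0+0+0+0+1+0+1 mod 2 = 0
  c[8] = d·G[:,8] = (10010000101)·(00001000000) mod 2 = 0+0+0+0+0+0+0+0+0+0+0 mod 2 = 0
  c[9] = d·G[:,9] = (10010000101)·(00000100000) mod 2 = 0+0+0+0+0+0+0+0+0+0+0 mod 2 = 0
  c[10] = d·G[:,10] = (10010000101)·(00000010000) mod 2 = 0+0+0+0+0+0+0+0+0+0+0 mod 2 = 0
  c[11] = d·G[:,11] = (10010000101)·(00000001000) mod 2 = 0+0+0+0+0+0+0+0+0+0+0 mod 2 = 0
  c[12] = d·G[:,12] = (10010000101)·(00000000100) mod 2 = 0+0+0+0+0+0+0+0+1+0+0 mod 2 = 1
  c[13] = d·G[:,13] = (10010000101)·(00000000010) mod 2 = 0+0+0+0+0+0+0+0+0+0+0 mod 2 = 0
  c[14] = d·G[:,14] = (10010000101)·(00000000001) mod 2 = 0+0+0+0+0+0+0+0+0+0+1 mod 2 = 1
Codeword = 011100100000101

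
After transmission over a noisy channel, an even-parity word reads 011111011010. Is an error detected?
Sum of received bits: 0+1+1+1+1+1+0+1+1+0+1+0 = 8; 8 mod 2 = 0. Result is 0 → no error detected.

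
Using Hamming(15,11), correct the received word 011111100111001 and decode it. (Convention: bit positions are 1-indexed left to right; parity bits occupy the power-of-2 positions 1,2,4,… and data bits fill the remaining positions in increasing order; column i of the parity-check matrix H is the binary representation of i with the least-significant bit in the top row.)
Syndrome s = H · r^T (mod 2), r = 011111100111001:
  s[0] = (101010101010101)·(011111100111001) mod 2 = 0+0+1+0+1+0+1+0+0+0+1+0+0+0+1 mod 2 = 1
  s[1] = (011001100110011)·(011111100111001) mod 2 = 0+1+1+0+0+1+1+0+0+1+1+0+0+0+1 mod 2 = 1
  s[2] = (000111100001111)·(011111100111001) mod 2 = 0+0+0+1+1+1+1+0+0+0+0+1+0+0+1 mod 2 = 0
  s[3] = (000000011111111)·(011111100111001) mod 2 = 0+0+0+0+0+0+0+0+0+1+1+1+0+0+1 mod 2 = 0
Syndrome = 1100
Column 3 of H equals this syndrome → error at bit 3 (1-indexed).
Flip bit 3: 011111100111001 → 010111100111001
Extract data bits at positions {3,5,6,7,9,10,11,12,13,14,15}: 01110111001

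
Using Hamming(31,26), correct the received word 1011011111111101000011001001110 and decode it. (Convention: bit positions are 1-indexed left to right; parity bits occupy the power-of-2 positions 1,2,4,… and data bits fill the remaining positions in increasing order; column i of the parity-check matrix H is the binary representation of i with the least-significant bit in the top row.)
Syndrome s = H · r^T (mod 2), r = 1011011111111101000011001001110:
  s[0] = (1010101010101010101010101010101)·(1011011111111101000011001001110) mod 2 = 1+0+1+0+0+0+1+0+1+0+1+0+1+0+0+0+0+0+0+0+1+0+0+0+1+0+0+0+1+0+0 mod 2 = 1
  s[1] = (0110011001100110011001100110011)·(1011011111111101000011001001110) mod 2 = 0+0+1+0+0+1+1+0+0+1+1+0+0+1+0+0+0+0+0+0+0+1+0+0+0+0+0+0+0+1+0 mod 2 = 0
  s[2] = (0001111000011110000111100001111)·(1011011111111101000011001001110) mod 2 = 0+0+0+1+0+1+1+0+0+0+0+1+1+1+0+0+0+0+0+0+1+1+0+0+0+0+0+1+1+1+0 mod 2 = 1
  s[3] = (0000000111111110000000011111111)·(1011011111111101000011001001110) mod 2 = 0+0+0+0+0+0+0+1+1+1+1+1+1+1+0+0+0+0+0+0+0+0+0+0+1+0+0+1+1+1+0 mod 2 = 1
  s[4] = (0000000000000001111111111111111)·(1011011111111101000011001001110) mod 2 = 0+0+0+0+0+0+0+0+0+0+0+0+0+0+0+1+0+0+0+0+1+1+0+0+1+0+0+1+1+1+0 mod 2 = 1
Syndrome = 10111
Column 29 of H equals this syndrome → error at bit 29 (1-indexed).
Flip bit 29: 1011011111111101000011001001110 → 1011011111111101000011001001010
Extract data bits at positions {3,5,6,7,9,10,11,12,13,14,15,17,18,19,20,21,22,23,24,25,26,27,28,29,30,31}: 10111111110000011001001010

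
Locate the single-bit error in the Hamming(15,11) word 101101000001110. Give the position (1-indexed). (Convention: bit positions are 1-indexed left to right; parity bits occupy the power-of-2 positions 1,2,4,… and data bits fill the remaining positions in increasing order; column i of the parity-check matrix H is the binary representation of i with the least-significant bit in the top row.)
Syndrome s = H · r^T (mod 2), r = 101101000001110:
  s[0] = (101010101010101)·(101101000001110) mod 2 = 1+0+1+0+0+0+0+0+0+0+0+0+1+0+0 mod 2 = 1
  s[1] = (011001100110011)·(101101000001110) mod 2 = 0+0+1+0+0+1+0+0+0+0+0+0+0+1+0 mod 2 = 1
  s[2] = (000111100001111)·(101101000001110) mod 2 = 0+0+0+1+0+1+0+0+0+0+0+1+1+1+0 mod 2 = 1
  s[3] = (000000011111111)·(101101000001110) mod 2 = 0+0+0+0+0+0+0+0+0+0+0+1+1+1+0 mod 2 = 1
Syndrome = 1111
Column i of H is the binary representation of i, so the syndrome is the binary index of the flipped bit.
Read s = 1111 with s[0] as LSB: 1·2^0 + 1·2^1 + 1·2^2 + 1·2^3 = 15.
Error is at bit position 15.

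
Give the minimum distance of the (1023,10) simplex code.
d_min = 512 (every nonzero codeword of the simplex code S_10 has weight 2^(r−1) = 512).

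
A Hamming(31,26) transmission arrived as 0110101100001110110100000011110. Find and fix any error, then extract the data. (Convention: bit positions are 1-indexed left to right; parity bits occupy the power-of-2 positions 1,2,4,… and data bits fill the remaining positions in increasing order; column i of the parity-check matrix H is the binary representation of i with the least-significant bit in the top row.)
Syndrome s = H · r^T (mod 2), r = 0110101100001110110100000011110:
  s[0] = (1010101010101010101010101010101)·(0110101100001110110100000011110) mod 2 = 0+0+1+0+1+0+1+0+0+0+0+0+1+0+1+0+1+0+0+0+0+0+0+0+0+0+1+0+1+0+0 mod 2 = 0
  s[1] = (0110011001100110011001100110011)·(0110101100001110110100000011110) mod 2 = 0+1+1+0+0+0+1+0+0+0+0+0+0+1+1+0+0+1+0+0+0+0+0+0+0+0+1+0+0+1+0 mod 2 = 0
  s[2] = (0001111000011110000111100001111)·(0110101100001110110100000011110) mod 2 = 0+0+0+0+1+0+1+0+0+0+0+0+1+1+1+0+0+0+0+1+0+0+0+0+0+0+0+1+1+1+0 mod 2 = 1
  s[3] = (0000000111111110000000011111111)·(0110101100001110110100000011110) mod 2 = 0+0+0+0+0+0+0+1+0+0+0+0+1+1+1+0+0+0+0+0+0+0+0+0+0+0+1+1+1+1+0 mod 2 = 0
  s[4] = (0000000000000001111111111111111)·(0110101100001110110100000011110) mod 2 = 0+0+0+0+0+0+0+0+0+0+0+0+0+0+0+0+1+1+0+1+0+0+0+0+0+0+1+1+1+1+0 mod 2 = 1
Syndrome = 00101
Column 20 of H equals this syndrome → error at bit 20 (1-indexed).
Flip bit 20: 0110101100001110110100000011110 → 0110101100001110110000000011110
Extract data bits at positions {3,5,6,7,9,10,11,12,13,14,15,17,18,19,20,21,22,23,24,25,26,27,28,29,30,31}: 11010000111110000000011110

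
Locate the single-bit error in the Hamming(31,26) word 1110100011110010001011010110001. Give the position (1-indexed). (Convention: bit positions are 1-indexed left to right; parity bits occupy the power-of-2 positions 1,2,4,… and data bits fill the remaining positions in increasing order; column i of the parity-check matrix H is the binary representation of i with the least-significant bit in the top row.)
Syndrome s = H · r^T (mod 2), r = 1110100011110010001011010110001:
  s[0] = (1010101010101010101010101010101)·(1110100011110010001011010110001) mod 2 = 1+0+1+0+1+0+0+0+1+0+1+0+0+0+1+0+0+0+1+0+1+0+0+0+0+0+1+0+0+0+1 mod 2 = 0
  s[1] = (0110011001100110011001100110011)·(1110100011110010001011010110001) mod 2 = 0+1+1+0+0+0+0+0+0+1+1+0+0+0+1+0+0+0+1+0+0+1+0+0+0+1+1+0+0+0+1 mod 2 = 0
  s[2] = (0001111000011110000111100001111)·(1110100011110010001011010110001) mod 2 = 0+0+0+0+1+0+0+0+0+0+0+1+0+0+1+0+0+0+0+0+1+1+0+0+0+0+0+0+0+0+1 mod 2 = 0
  s[3] = (0000000111111110000000011111111)·(1110100011110010001011010110001) mod 2 = 0+0+0+0+0+0+0+0+1+1+1+1+0+0+1+0+0+0+0+0+0+0+0+1+0+1+1+0+0+0+1 mod 2 = 1
  s[4] = (0000000000000001111111111111111)·(1110100011110010001011010110001) mod 2 = 0+0+0+0+0+0+0+0+0+0+0+0+0+0+0+0+0+0+1+0+1+1+0+1+0+1+1+0+0+0+1 mod 2 = 1
Syndrome = 00011
Column i of H is the binary representation of i, so the syndrome is the binary index of the flipped bit.
Read s = 00011 with s[0] as LSB: 0·2^0 + 0·2^1 + 0·2^2 + 1·2^3 + 1·2^4 = 24.
Error is at bit position 24.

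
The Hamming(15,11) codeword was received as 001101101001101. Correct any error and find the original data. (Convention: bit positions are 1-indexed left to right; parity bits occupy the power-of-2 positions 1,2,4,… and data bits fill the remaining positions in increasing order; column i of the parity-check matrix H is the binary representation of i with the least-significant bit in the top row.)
Syndrome s = H · r^T (mod 2), r = 001101101001101:
  s[0] = (101010101010101)·(001101101001101) mod 2 = 0+0+1+0+0+0+1+0+1+0+0+0+1+0+1 mod 2 = 1
  s[1] = (011001100110011)·(001101101001101) mod 2 = 0+0+1+0+0+1+1+0+0+0+0+0+0+0+1 mod 2 = 0
  s[2] = (000111100001111)·(001101101001101) mod 2 = 0+0+0+1+0+1+1+0+0+0+0+1+1+0+1 mod 2 = 0
  s[3] = (000000011111111)·(001101101001101) mod 2 = 0+0+0+0+0+0+0+0+1+0+0+1+1+0+1 mod 2 = 0
Syndrome = 1000
Column 1 of H equals this syndrome → error at bit 1 (1-indexed).
Flip bit 1: 001101101001101 → 101101101001101
Extract data bits at positions {3,5,6,7,9,10,11,12,13,14,15}: 10111001101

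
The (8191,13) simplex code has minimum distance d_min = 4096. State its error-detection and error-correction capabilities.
Detection only: up to d_min − 1 = 4095 errors.
Correction: up to ⌊(d_min − 1)/2⌋ = ⌊4095/2⌋ = 2047 errors.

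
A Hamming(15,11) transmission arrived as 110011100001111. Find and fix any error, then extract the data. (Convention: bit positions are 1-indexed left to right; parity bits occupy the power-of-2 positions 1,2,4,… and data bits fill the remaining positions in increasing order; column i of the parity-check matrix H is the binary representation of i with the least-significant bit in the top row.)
Syndrome s = H · r^T (mod 2), r = 110011100001111:
  s[0] = (101010101010101)·(110011100001111) mod 2 = 1+0+0+0+1+0+1+0+0+0+0+0+1+0+1 mod 2 = 1
  s[1] = (011001100110011)·(110011100001111) mod 2 = 0+1+0+0+0+1+1+0+0+0+0+0+0+1+1 mod 2 = 1
  s[2] = (000111100001111)·(110011100001111) mod 2 = 0+0+0+0+1+1+1+0+0+0+0+1+1+1+1 mod 2 = 1
  s[3] = (000000011111111)·(110011100001111) mod 2 = 0+0+0+0+0+0+0+0+0+0+0+1+1+1+1 mod 2 = 0
Syndrome = 1110
Column 7 of H equals this syndrome → error at bit 7 (1-indexed).
Flip bit 7: 110011100001111 → 110011000001111
Extract data bits at positions {3,5,6,7,9,10,11,12,13,14,15}: 01100001111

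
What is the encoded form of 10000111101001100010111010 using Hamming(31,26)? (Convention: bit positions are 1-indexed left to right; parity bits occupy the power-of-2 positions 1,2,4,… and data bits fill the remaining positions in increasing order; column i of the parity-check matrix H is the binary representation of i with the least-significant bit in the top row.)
Codeword c = d · G (mod 2), d = 10000111101001100010111010:
  c[0] = d·G[:,0] = (10000111101001100010111010)·(11011010101101010101010101) mod 2 = 1+0+0+0+0+0+1+0+1+0+1+0+0+1+0+0+0+0+0+0+0+1+0+0+0+0 mod 2 = 0
  c[1] = d·G[:,1] = (10000111101001100010111010)·(10110110011011001100110011) mod 2 = 1+0+0+0+0+1+1+0+0+0+1+0+0+1+0+0+0+0+0+0+1+1+0+0+1+0 mod 2 = 0
  c[2] = d·G[:,2] = (10000111101001100010111010)·(10000000000000000000000000) mod 2 = 1+0+0+0+0+0+0+0+0+0+0+0+0+0+0+0+0+0+0+0+0+0+0+0+0+0 mod 2 = 1
  c[3] = d·G[:,3] = (10000111101001100010111010)·(01110001111000111100001111) mod 2 = 0+0+0+0+0+0+0+1+1+0+1+0+0+0+1+0+0+0+0+0+0+0+1+0+1+0 mod 2 = 0
  c[4] = d·G[:,4] = (10000111101001100010111010)·(01000000000000000000000000) mod 2 = 0+0+0+0+0+0+0+0+0+0+0+0+0+0+0+0+0+0+0+0+0+0+0+0+0+0 mod 2 = 0
  c[5] = d·G[:,5] = (10000111101001100010111010)·(00100000000000000000000000) mod 2 = 0+0+0+0+0+0+0+0+0+0+0+0+0+0+0+0+0+0+0+0+0+0+0+0+0+0 mod 2 = 0
  c[6] = d·G[:,6] = (10000111101001100010111010)·(00010000000000000000000000) mod 2 = 0+0+0+0+0+0+0+0+0+0+0+0+0+0+0+0+0+0+0+0+0+0+0+0+0+0 mod 2 = 0
  c[7] = d·G[:,7] = (10000111101001100010111010)·(00001111111000000011111111) mod 2 = 0+0+0+0+0+1+1+1+1+0+1+0+0+0+0+0+0+0+1+0+1+1+1+0+1+0 mod 2 = 0
  c[8] = d·G[:,8] = (10000111101001100010111010)·(00001000000000000000000000) mod 2 = 0+0+0+0+0+0+0+0+0+0+0+0+0+0+0+0+0+0+0+0+0+0+0+0+0+0 mod 2 = 0
  c[9] = d·G[:,9] = (10000111101001100010111010)·(00000100000000000000000000) mod 2 = 0+0+0+0+0+1+0+0+0+0+0+0+0+0+0+0+0+0+0+0+0+0+0+0+0+0 mod 2 = 1
  c[10] = d·G[:,10] = (10000111101001100010111010)·(00000010000000000000000000) mod 2 = 0+0+0+0+0+0+1+0+0+0+0+0+0+0+0+0+0+0+0+0+0+0+0+0+0+0 mod 2 = 1
  c[11] = d·G[:,11] = (10000111101001100010111010)·(00000001000000000000000000) mod 2 = 0+0+0+0+0+0+0+1+0+0+0+0+0+0+0+0+0+0+0+0+0+0+0+0+0+0 mod 2 = 1
  c[12] = d·G[:,12] = (10000111101001100010111010)·(00000000100000000000000000) mod 2 = 0+0+0+0+0+0+0+0+1+0+0+0+0+0+0+0+0+0+0+0+0+0+0+0+0+0 mod 2 = 1
  c[13] = d·G[:,13] = (10000111101001100010111010)·(00000000010000000000000000) mod 2 = 0+0+0+0+0+0+0+0+0+0+0+0+0+0+0+0+0+0+0+0+0+0+0+0+0+0 mod 2 = 0
  c[14] = d·G[:,14] = (10000111101001100010111010)·(00000000001000000000000000) mod 2 = 0+0+0+0+0+0+0+0+0+0+1+0+0+0+0+0+0+0+0+0+0+0+0+0+0+0 mod 2 = 1
  c[15] = d·G[:,15] = (10000111101001100010111010)·(00000000000111111111111111) mod 2 = 0+0+0+0+0+0+0+0+0+0+0+0+0+1+1+0+0+0+1+0+1+1+1+0+1+0 mod 2 = 1
  c[16] = d·G[:,16] = (10000111101001100010111010)·(00000000000100000000000000) mod 2 = 0+0+0+0+0+0+0+0+0+0+0+0+0+0+0+0+0+0+0+0+0+0+0+0+0+0 mod 2 = 0
  c[17] = d·G[:,17] = (10000111101001100010111010)·(00000000000010000000000000) mod 2 = 0+0+0+0+0+0+0+0+0+0+0+0+0+0+0+0+0+0+0+0+0+0+0+0+0+0 mod 2 = 0
  c[18] = d·G[:,18] = (10000111101001100010111010)·(00000000000001000000000000) mod 2 = 0+0+0+0+0+0+0+0+0+0+0+0+0+1+0+0+0+0+0+0+0+0+0+0+0+0 mod 2 = 1
  c[19] = d·G[:,19] = (10000111101001100010111010)·(00000000000000100000000000) mod 2 = 0+0+0+0+0+0+0+0+0+0+0+0+0+0+1+0+0+0+0+0+0+0+0+0+0+0 mod 2 = 1
  c[20] = d·G[:,20] = (10000111101001100010111010)·(00000000000000010000000000) mod 2 = 0+0+0+0+0+0+0+0+0+0+0+0+0+0+0+0+0+0+0+0+0+0+0+0+0+0 mod 2 = 0
  c[21] = d·G[:,21] = (10000111101001100010111010)·(00000000000000001000000000) mod 2 = 0+0+0+0+0+0+0+0+0+0+0+0+0+0+0+0+0+0+0+0+0+0+0+0+0+0 mod 2 = 0
  c[22] = d·G[:,22] = (10000111101001100010111010)·(00000000000000000100000000) mod 2 = 0+0+0+0+0+0+0+0+0+0+0+0+0+0+0+0+0+0+0+0+0+0+0+0+0+0 mod 2 = 0
  c[23] = d·G[:,23] = (10000111101001100010111010)·(00000000000000000010000000) mod 2 = 0+0+0+0+0+0+0+0+0+0+0+0+0+0+0+0+0+0+1+0+0+0+0+0+0+0 mod 2 = 1
  c[24] = d·G[:,24] = (10000111101001100010111010)·(00000000000000000001000000) mod 2 = 0+0+0+0+0+0+0+0+0+0+0+0+0+0+0+0+0+0+0+0+0+0+0+0+0+0 mod 2 = 0
  c[25] = d·G[:,25] = (10000111101001100010111010)·(00000000000000000000100000) mod 2 = 0+0+0+0+0+0+0+0+0+0+0+0+0+0+0+0+0+0+0+0+1+0+0+0+0+0 mod 2 = 1
  c[26] = d·G[:,26] = (10000111101001100010111010)·(00000000000000000000010000) mod 2 = 0+0+0+0+0+0+0+0+0+0+0+0+0+0+0+0+0+0+0+0+0+1+0+0+0+0 mod 2 = 1
  c[27] = d·G[:,27] = (10000111101001100010111010)·(00000000000000000000001000) mod 2 = 0+0+0+0+0+0+0+0+0+0+0+0+0+0+0+0+0+0+0+0+0+0+1+0+0+0 mod 2 = 1
  c[28] = d·G[:,28] = (10000111101001100010111010)·(00000000000000000000000100) mod 2 = 0+0+0+0+0+0+0+0+0+0+0+0+0+0+0+0+0+0+0+0+0+0+0+0+0+0 mod 2 = 0
  c[29] = d·G[:,29] = (10000111101001100010111010)·(00000000000000000000000010) mod 2 = 0+0+0+0+0+0+0+0+0+0+0+0+0+0+0+0+0+0+0+0+0+0+0+0+1+0 mod 2 = 1
  c[30] = d·G[:,30] = (10000111101001100010111010)·(00000000000000000000000001) mod 2 = 0+0+0+0+0+0+0+0+0+0+0+0+0+0+0+0+0+0+0+0+0+0+0+0+0+0 mod 2 = 0
Codeword = 0010000001111011001100010111010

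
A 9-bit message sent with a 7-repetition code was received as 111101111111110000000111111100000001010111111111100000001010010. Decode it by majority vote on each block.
Split into 7-bit blocks and majority-vote each:
  block 1 = 1111011: 6 ones, 1 zeros → 1
  block 2 = 1111111: 7 ones, 0 zeros → 1
  block 3 = 0000000: 0 ones, 7 zeros → 0
  block 4 = 1111111: 7 ones, 0 zeros → 1
  block 5 = 0000000: 0 ones, 7 zeros → 0
  block 6 = 1010111: 5 ones, 2 zeros → 1
  block 7 = 1111111: 7 ones, 0 zeros → 1
  block 8 = 0000000: 0 ones, 7 zeros → 0
  block 9 = 1010010: 3 ones, 4 zeros → 0
Decoded = 110101100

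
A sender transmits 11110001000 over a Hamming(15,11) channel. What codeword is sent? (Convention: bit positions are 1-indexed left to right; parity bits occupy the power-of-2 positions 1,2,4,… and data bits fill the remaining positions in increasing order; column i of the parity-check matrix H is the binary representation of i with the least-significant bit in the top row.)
Codeword c = d · G (mod 2), d = 11110001000:
  c[0] = d·G[:,0] = (11110001000)·(11011010101) mod 2 = 1+1+0+1+0+0+0+0+0+0+0 mod 2 = 1
  c[1] = d·G[:,1] = (11110001000)·(10110110011) mod 2 = 1+0+1+1+0+0+0+0+0+0+0 mod 2 = 1
  c[2] = d·G[:,2] = (11110001000)·(10000000000) mod 2 = 1+0+0+0+0+0+0+0+0+0+0 mod 2 = 1
  c[3] = d·G[:,3] = (11110001000)·(01110001111) mod 2 = 0+1+1+1+0+0+0+1+0+0+0 mod 2 = 0
  c[4] = d·G[:,4] = (11110001000)·(01000000000) mod 2 = 0+1+0+0+0+0+0+0+0+0+0 mod 2 = 1
  c[5] = d·G[:,5] = (11110001000)·(00100000000) mod 2 = 0+0+1+0+0+0+0+0+0+0+0 mod 2 = 1
  c[6] = d·G[:,6] = (11110001000)·(00010000000) mod 2 = 0+0+0+1+0+0+0+0+0+0+0 mod 2 = 1
  c[7] = d·G[:,7] = (11110001000)·(00001111111) mod 2 = 0+0+0+0+0+0+0+1+0+0+0 mod 2 = 1
  c[8] = d·G[:,8] = (11110001000)·(00001000000) mod 2 = 0+0+0+0+0+0+0+0+0+0+0 mod 2 = 0
  c[9] = d·G[:,9] = (11110001000)·(00000100000) mod 2 = 0+0+0+0+0+0+0+0+0+0+0 mod 2 = 0
  c[10] = d·G[:,10] = (11110001000)·(00000010000) mod 2 = 0+0+0+0+0+0+0+0+0+0+0 mod 2 = 0
  c[11] = d·G[:,11] = (11110001000)·(00000001000) mod 2 = 0+0+0+0+0+0+0+1+0+0+0 mod 2 = 1
  c[12] = d·G[:,12] = (11110001000)·(00000000100) mod 2 = 0+0+0+0+0+0+0+0+0+0+0 mod 2 = 0
  c[13] = d·G[:,13] = (11110001000)·(00000000010) mod 2 = 0+0+0+0+0+0+0+0+0+0+0 mod 2 = 0
  c[14] = d·G[:,14] = (11110001000)·(00000000001) mod 2 = 0+0+0+0+0+0+0+0+0+0+0 mod 2 = 0
Codeword = 111011110001000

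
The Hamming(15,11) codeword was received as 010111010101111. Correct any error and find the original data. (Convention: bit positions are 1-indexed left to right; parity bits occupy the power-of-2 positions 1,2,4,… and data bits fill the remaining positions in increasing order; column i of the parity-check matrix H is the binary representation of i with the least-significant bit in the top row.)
Syndrome s = H · r^T (mod 2), r = 010111010101111:
  s[0] = (101010101010101)·(010111010101111) mod 2 = 0+0+0+0+1+0+0+0+0+0+0+0+1+0+1 mod 2 = 1
  s[1] = (011001100110011)·(010111010101111) mod 2 = 0+1+0+0+0+1+0+0+0+1+0+0+0+1+1 mod 2 = 1
  s[2] = (000111100001111)·(010111010101111) mod 2 = 0+0+0+1+1+1+0+0+0+0+0+1+1+1+1 mod 2 = 1
  s[3] = (000000011111111)·(010111010101111) mod 2 = 0+0+0+0+0+0+0+1+0+1+0+1+1+1+1 mod 2 = 0
Syndrome = 1110
Column 7 of H equals this syndrome → error at bit 7 (1-indexed).
Flip bit 7: 010111010101111 → 010111110101111
Extract data bits at positions {3,5,6,7,9,10,11,12,13,14,15}: 01110101111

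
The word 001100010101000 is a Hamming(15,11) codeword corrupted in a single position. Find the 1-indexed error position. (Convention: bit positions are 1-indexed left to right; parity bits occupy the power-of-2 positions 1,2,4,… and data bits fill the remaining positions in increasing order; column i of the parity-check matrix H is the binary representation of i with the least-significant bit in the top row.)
Syndrome s = H · r^T (mod 2), r = 001100010101000:
  s[0] = (101010101010101)·(001100010101000) mod 2 = 0+0+1+0+0+0+0+0+0+0+0+0+0+0+0 mod 2 = 1
  s[1] = (011001100110011)·(001100010101000) mod 2 = 0+0+1+0+0+0+0+0+0+1+0+0+0+0+0 mod 2 = 0
  s[2] = (000111100001111)·(001100010101000) mod 2 = 0+0+0+1+0+0+0+0+0+0+0+1+0+0+0 mod 2 = 0
  s[3] = (000000011111111)·(001100010101000) mod 2 = 0+0+0+0+0+0+0+1+0+1+0+1+0+0+0 mod 2 = 1
Syndrome = 1001
Column i of H is the binary representation of i, so the syndrome is the binary index of the flipped bit.
Read s = 1001 with s[0] as LSB: 1·2^0 + 0·2^1 + 0·2^2 + 1·2^3 = 9.
Error is at bit position 9.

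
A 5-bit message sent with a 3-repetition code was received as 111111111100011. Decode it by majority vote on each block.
Split into 3-bit blocks and majority-vote each:
  block 1 = 111: 3 ones, 0 zeros → 1
  block 2 = 111: 3 ones, 0 zeros → 1
  block 3 = 111: 3 ones, 0 zeros → 1
  block 4 = 100: 1 ones, 2 zeros → 0
  block 5 = 011: 2 ones, 1 zeros → 1
Decoded = 11101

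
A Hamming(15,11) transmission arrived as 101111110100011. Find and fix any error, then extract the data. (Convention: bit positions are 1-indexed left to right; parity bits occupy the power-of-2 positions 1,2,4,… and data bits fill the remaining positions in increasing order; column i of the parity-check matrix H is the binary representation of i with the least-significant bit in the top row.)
Syndrome s = H · r^T (mod 2), r = 101111110100011:
  s[0] = (101010101010101)·(101111110100011) mod 2 = 1+0+1+0+1+0+1+0+0+0+0+0+0+0+1 mod 2 = 1
  s[1] = (011001100110011)·(101111110100011) mod 2 = 0+0+1+0+0+1+1+0+0+1+0+0+0+1+1 mod 2 = 0
  s[2] = (000111100001111)·(101111110100011) mod 2 = 0+0+0+1+1+1+1+0+0+0+0+0+0+1+1 mod 2 = 0
  s[3] = (000000011111111)·(101111110100011) mod 2 = 0+0+0+0+0+0+0+1+0+1+0+0+0+1+1 mod 2 = 0
Syndrome = 1000
Column 1 of H equals this syndrome → error at bit 1 (1-indexed).
Flip bit 1: 101111110100011 → 001111110100011
Extract data bits at positions {3,5,6,7,9,10,11,12,13,14,15}: 11110100011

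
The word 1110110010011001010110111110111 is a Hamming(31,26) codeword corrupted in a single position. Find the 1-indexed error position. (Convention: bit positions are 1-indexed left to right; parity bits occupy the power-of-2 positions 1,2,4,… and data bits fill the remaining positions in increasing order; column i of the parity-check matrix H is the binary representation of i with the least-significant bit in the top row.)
Syndrome s = H · r^T (mod 2), r = 1110110010011001010110111110111:
  s[0] = (1010101010101010101010101010101)·(1110110010011001010110111110111) mod 2 = 1+0+1+0+1+0+0+0+1+0+0+0+1+0+0+0+0+0+0+0+1+0+1+0+1+0+1+0+1+0+1 mod 2 = 1
  s[1] = (0110011001100110011001100110011)·(1110110010011001010110111110111) mod 2 = 0+1+1+0+0+1+0+0+0+0+0+0+0+0+0+0+0+1+0+0+0+0+1+0+0+1+1+0+0+1+1 mod 2 = 1
  s[2] = (0001111000011110000111100001111)·(1110110010011001010110111110111) mod 2 = 0+0+0+0+1+1+0+0+0+0+0+1+1+0+0+0+0+0+0+1+1+0+1+0+0+0+0+0+1+1+1 mod 2 = 0
  s[3] = (0000000111111110000000011111111)·(1110110010011001010110111110111) mod 2 = 0+0+0+0+0+0+0+0+1+0+0+1+1+0+0+0+0+0+0+0+0+0+0+1+1+1+1+0+1+1+1 mod 2 = 0
  s[4] = (0000000000000001111111111111111)·(1110110010011001010110111110111) mod 2 = 0+0+0+0+0+0+0+0+0+0+0+0+0+0+0+1+0+1+0+1+1+0+1+1+1+1+1+0+1+1+1 mod 2 = 0
Syndrome = 11000
Column i of H is the binary representation of i, so the syndrome is the binary index of the flipped bit.
Read s = 11000 with s[0] as LSB: 1·2^0 + 1·2^1 + 0·2^2 + 0·2^3 + 0·2^4 = 3.
Error is at bit position 3.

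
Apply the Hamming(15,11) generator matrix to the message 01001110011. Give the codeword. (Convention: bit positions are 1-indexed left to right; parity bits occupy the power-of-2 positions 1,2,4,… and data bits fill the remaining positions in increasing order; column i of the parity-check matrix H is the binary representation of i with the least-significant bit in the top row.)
Codeword c = d · G (mod 2), d = 01001110011:
  c[0] = d·G[:,0] = (01001110011)·(11011010101) mod 2 = 0+1+0+0+1+0+1+0+0+0+1 mod 2 = 0
  c[1] = d·G[:,1] = (01001110011)·(10110110011) mod 2 = 0+0+0+0+0+1+1+0+0+1+1 mod 2 = 0
  c[2] = d·G[:,2] = (01001110011)·(10000000000) mod 2 = 0+0+0+0+0+0+0+0+0+0+0 mod 2 = 0
  c[3] = d·G[:,3] = (01001110011)·(01110001111) mod 2 = 0+1+0+0+0+0+0+0+0+1+1 mod 2 = 1
  c[4] = d·G[:,4] = (01001110011)·(01000000000) mod 2 = 0+1+0+0+0+0+0+0+0+0+0 mod 2 = 1
  c[5] = d·G[:,5] = (01001110011)·(00100000000) mod 2 = 0+0+0+0+0+0+0+0+0+0+0 mod 2 = 0
  c[6] = d·G[:,6] = (01001110011)·(00010000000) mod 2 = 0+0+0+0+0+0+0+0+0+0+0 mod 2 = 0
  c[7] = d·G[:,7] = (01001110011)·(00001111111) mod 2 = 0+0+0+0+1+1+1+0+0+1+1 mod 2 = 1
  c[8] = d·G[:,8] = (01001110011)·(00001000000) mod 2 = 0+0+0+0+1+0+0+0+0+0+0 mod 2 = 1
  c[9] = d·G[:,9] = (01001110011)·(00000100000) mod 2 = 0+0+0+0+0+1+0+0+0+0+0 mod 2 = 1
  c[10] = d·G[:,10] = (01001110011)·(00000010000) mod 2 = 0+0+0+0+0+0+1+0+0+0+0 mod 2 = 1
  c[11] = d·G[:,11] = (01001110011)·(00000001000) mod 2 = 0+0+0+0+0+0+0+0+0+0+0 mod 2 = 0
  c[12] = d·G[:,12] = (01001110011)·(00000000100) mod 2 = 0+0+0+0+0+0+0+0+0+0+0 mod 2 = 0
  c[13] = d·G[:,13] = (01001110011)·(00000000010) mod 2 = 0+0+0+0+0+0+0+0+0+1+0 mod 2 = 1
  c[14] = d·G[:,14] = (01001110011)·(00000000001) mod 2 = 0+0+0+0+0+0+0+0+0+0+1 mod 2 = 1
Codeword = 000110011110011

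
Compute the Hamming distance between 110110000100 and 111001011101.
XOR = 001111011001, count of 1s = 7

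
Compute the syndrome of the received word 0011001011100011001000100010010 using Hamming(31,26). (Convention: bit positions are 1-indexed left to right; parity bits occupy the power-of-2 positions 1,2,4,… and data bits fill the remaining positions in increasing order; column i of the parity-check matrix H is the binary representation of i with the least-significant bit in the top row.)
Syndrome s = H · r^T (mod 2), r = 0011001011100011001000100010010:
  s[0] = (1010101010101010101010101010101)·(0011001011100011001000100010010) mod 2 = 0+0+1+0+0+0+1+0+1+0+1+0+0+0+1+0+0+0+1+0+0+0+1+0+0+0+1+0+0+0+0 mod 2 = 0
  s[1] = (0110011001100110011001100110011)·(0011001011100011001000100010010) mod 2 = 0+0+1+0+0+0+1+0+0+1+1+0+0+0+1+0+0+0+1+0+0+0+1+0+0+0+1+0+0+1+0 mod 2 = 1
  s[2] = (0001111000011110000111100001111)·(0011001011100011001000100010010) mod 2 = 0+0+0+1+0+0+1+0+0+0+0+0+0+0+1+0+0+0+0+0+0+0+1+0+0+0+0+0+0+1+0 mod 2 = 1
  s[3] = (0000000111111110000000011111111)·(0011001011100011001000100010010) mod 2 = 0+0+0+0+0+0+0+0+1+1+1+0+0+0+1+0+0+0+0+0+0+0+0+0+0+0+1+0+0+1+0 mod 2 = 0
  s[4] = (0000000000000001111111111111111)·(0011001011100011001000100010010) mod 2 = 0+0+0+0+0+0+0+0+0+0+0+0+0+0+0+1+0+0+1+0+0+0+1+0+0+0+1+0+0+1+0 mod 2 = 1
Syndrome = 01101
Non-zero syndrome: error at position 22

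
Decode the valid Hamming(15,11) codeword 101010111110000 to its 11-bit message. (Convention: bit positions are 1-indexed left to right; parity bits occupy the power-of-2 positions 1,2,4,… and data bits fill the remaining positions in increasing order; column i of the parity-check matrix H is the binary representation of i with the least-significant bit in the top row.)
Parity bits occupy power-of-2 positions; data bits are at positions {3,5,6,7,9,10,11,12,13,14,15} (1-indexed).
Extract: c[3]=1 c[5]=1 c[6]=0 c[7]=1 c[9]=1 c[10]=1 c[11]=1 c[12]=0 c[13]=0 c[14]=0 c[15]=0
Data = 11011110000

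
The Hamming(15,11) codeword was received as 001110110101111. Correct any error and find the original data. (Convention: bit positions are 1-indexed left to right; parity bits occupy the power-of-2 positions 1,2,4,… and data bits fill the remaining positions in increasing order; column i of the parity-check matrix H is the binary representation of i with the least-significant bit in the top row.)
Syndrome s = H · r^T (mod 2), r = 001110110101111:
  s[0] = (101010101010101)·(001110110101111) mod 2 = 0+0+1+0+1+0+1+0+0+0+0+0+1+0+1 mod 2 = 1
  s[1] = (011001100110011)·(001110110101111) mod 2 = 0+0+1+0+0+0+1+0+0+1+0+0+0+1+1 mod 2 = 1
  s[2] = (000111100001111)·(001110110101111) mod 2 = 0+0+0+1+1+0+1+0+0+0+0+1+1+1+1 mod 2 = 1
  s[3] = (000000011111111)·(001110110101111) mod 2 = 0+0+0+0+0+0+0+1+0+1+0+1+1+1+1 mod 2 = 0
Syndrome = 1110
Column 7 of H equals this syndrome → error at bit 7 (1-indexed).
Flip bit 7: 001110110101111 → 001110010101111
Extract data bits at positions {3,5,6,7,9,10,11,12,13,14,15}: 11000101111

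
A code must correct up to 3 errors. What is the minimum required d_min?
Correcting t errors requires d_min ≥ 2t + 1 = 2·3 + 1 = 7.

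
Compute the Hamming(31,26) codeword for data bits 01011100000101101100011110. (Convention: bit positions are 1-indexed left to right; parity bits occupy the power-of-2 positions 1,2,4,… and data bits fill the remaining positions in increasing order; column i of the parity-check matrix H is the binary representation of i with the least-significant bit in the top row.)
Codeword c = d · G (mod 2), d = 01011100000101101100011110:
  c[0] = d·G[:,0] = (01011100000101101100011110)·(11011010101101010101010101) mod 2 = 0+1+0+1+1+0+0+0+0+0+0+1+0+1+0+0+0+1+0+0+0+1+0+1+0+0 mod 2 = 0
  c[1] = d·G[:,1] = (01011100000101101100011110)·(10110110011011001100110011) mod 2 = 0+0+0+1+0+1+0+0+0+0+0+0+0+1+0+0+1+1+0+0+0+1+0+0+1+0 mod 2 = 1
  c[2] = d·G[:,2] = (01011100000101101100011110)·(10000000000000000000000000) mod 2 = 0+0+0+0+0+0+0+0+0+0+0+0+0+0+0+0+0+0+0+0+0+0+0+0+0+0 mod 2 = 0
  c[3] = d·G[:,3] = (01011100000101101100011110)·(01110001111000111100001111) mod 2 = 0+1+0+1+0+0+0+0+0+0+0+0+0+0+1+0+1+1+0+0+0+0+1+1+1+0 mod 2 = 0
  c[4] = d·G[:,4] = (01011100000101101100011110)·(01000000000000000000000000) mod 2 = 0+1+0+0+0+0+0+0+0+0+0+0+0+0+0+0+0+0+0+0+0+0+0+0+0+0 mod 2 = 1
  c[5] = d·G[:,5] = (01011100000101101100011110)·(00100000000000000000000000) mod 2 = 0+0+0+0+0+0+0+0+0+0+0+0+0+0+0+0+0+0+0+0+0+0+0+0+0+0 mod 2 = 0
  c[6] = d·G[:,6] = (01011100000101101100011110)·(00010000000000000000000000) mod 2 = 0+0+0+1+0+0+0+0+0+0+0+0+0+0+0+0+0+0+0+0+0+0+0+0+0+0 mod 2 = 1
  c[7] = d·G[:,7] = (01011100000101101100011110)·(00001111111000000011111111) mod 2 = 0+0+0+0+1+1+0+0+0+0+0+0+0+0+0+0+0+0+0+0+0+1+1+1+1+0 mod 2 = 0
  c[8] = d·G[:,8] = (01011100000101101100011110)·(00001000000000000000000000) mod 2 = 0+0+0+0+1+0+0+0+0+0+0+0+0+0+0+0+0+0+0+0+0+0+0+0+0+0 mod 2 = 1
  c[9] = d·G[:,9] = (01011100000101101100011110)·(00000100000000000000000000) mod 2 = 0+0+0+0+0+1+0+0+0+0+0+0+0+0+0+0+0+0+0+0+0+0+0+0+0+0 mod 2 = 1
  c[10] = d·G[:,10] = (01011100000101101100011110)·(00000010000000000000000000) mod 2 = 0+0+0+0+0+0+0+0+0+0+0+0+0+0+0+0+0+0+0+0+0+0+0+0+0+0 mod 2 = 0
  c[11] = d·G[:,11] = (01011100000101101100011110)·(00000001000000000000000000) mod 2 = 0+0+0+0+0+0+0+0+0+0+0+0+0+0+0+0+0+0+0+0+0+0+0+0+0+0 mod 2 = 0
  c[12] = d·G[:,12] = (01011100000101101100011110)·(00000000100000000000000000) mod 2 = 0+0+0+0+0+0+0+0+0+0+0+0+0+0+0+0+0+0+0+0+0+0+0+0+0+0 mod 2 = 0
  c[13] = d·G[:,13] = (01011100000101101100011110)·(00000000010000000000000000) mod 2 = 0+0+0+0+0+0+0+0+0+0+0+0+0+0+0+0+0+0+0+0+0+0+0+0+0+0 mod 2 = 0
  c[14] = d·G[:,14] = (01011100000101101100011110)·(00000000001000000000000000) mod 2 = 0+0+0+0+0+0+0+0+0+0+0+0+0+0+0+0+0+0+0+0+0+0+0+0+0+0 mod 2 = 0
  c[15] = d·G[:,15] = (01011100000101101100011110)·(00000000000111111111111111) mod 2 = 0+0+0+0+0+0+0+0+0+0+0+1+0+1+1+0+1+1+0+0+0+1+1+1+1+0 mod 2 = 1
  c[16] = d·G[:,16] = (01011100000101101100011110)·(00000000000100000000000000) mod 2 = 0+0+0+0+0+0+0+0+0+0+0+1+0+0+0+0+0+0+0+0+0+0+0+0+0+0 mod 2 = 1
  c[17] = d·G[:,17] = (01011100000101101100011110)·(00000000000010000000000000) mod 2 = 0+0+0+0+0+0+0+0+0+0+0+0+0+0+0+0+0+0+0+0+0+0+0+0+0+0 mod 2 = 0
  c[18] = d·G[:,18] = (01011100000101101100011110)·(00000000000001000000000000) mod 2 = 0+0+0+0+0+0+0+0+0+0+0+0+0+1+0+0+0+0+0+0+0+0+0+0+0+0 mod 2 = 1
  c[19] = d·G[:,19] = (01011100000101101100011110)·(00000000000000100000000000) mod 2 = 0+0+0+0+0+0+0+0+0+0+0+0+0+0+1+0+0+0+0+0+0+0+0+0+0+0 mod 2 = 1
  c[20] = d·G[:,20] = (01011100000101101100011110)·(00000000000000010000000000) mod 2 = 0+0+0+0+0+0+0+0+0+0+0+0+0+0+0+0+0+0+0+0+0+0+0+0+0+0 mod 2 = 0
  c[21] = d·G[:,21] = (01011100000101101100011110)·(00000000000000001000000000) mod 2 = 0+0+0+0+0+0+0+0+0+0+0+0+0+0+0+0+1+0+0+0+0+0+0+0+0+0 mod 2 = 1
  c[22] = d·G[:,22] = (01011100000101101100011110)·(00000000000000000100000000) mod 2 = 0+0+0+0+0+0+0+0+0+0+0+0+0+0+0+0+0+1+0+0+0+0+0+0+0+0 mod 2 = 1
  c[23] = d·G[:,23] = (01011100000101101100011110)·(00000000000000000010000000) mod 2 = 0+0+0+0+0+0+0+0+0+0+0+0+0+0+0+0+0+0+0+0+0+0+0+0+0+0 mod 2 = 0
  c[24] = d·G[:,24] = (01011100000101101100011110)·(00000000000000000001000000) mod 2 = 0+0+0+0+0+0+0+0+0+0+0+0+0+0+0+0+0+0+0+0+0+0+0+0+0+0 mod 2 = 0
  c[25] = d·G[:,25] = (01011100000101101100011110)·(00000000000000000000100000) mod 2 = 0+0+0+0+0+0+0+0+0+0+0+0+0+0+0+0+0+0+0+0+0+0+0+0+0+0 mod 2 = 0
  c[26] = d·G[:,26] = (01011100000101101100011110)·(00000000000000000000010000) mod 2 = 0+0+0+0+0+0+0+0+0+0+0+0+0+0+0+0+0+0+0+0+0+1+0+0+0+0 mod 2 = 1
  c[27] = d·G[:,27] = (01011100000101101100011110)·(00000000000000000000001000) mod 2 = 0+0+0+0+0+0+0+0+0+0+0+0+0+0+0+0+0+0+0+0+0+0+1+0+0+0 mod 2 = 1
  c[28] = d·G[:,28] = (01011100000101101100011110)·(00000000000000000000000100) mod 2 = 0+0+0+0+0+0+0+0+0+0+0+0+0+0+0+0+0+0+0+0+0+0+0+1+0+0 mod 2 = 1
  c[29] = d·G[:,29] = (01011100000101101100011110)·(00000000000000000000000010) mod 2 = 0+0+0+0+0+0+0+0+0+0+0+0+0+0+0+0+0+0+0+0+0+0+0+0+1+0 mod 2 = 1
  c[30] = d·G[:,30] = (01011100000101101100011110)·(00000000000000000000000001) mod 2 = 0+0+0+0+0+0+0+0+0+0+0+0+0+0+0+0+0+0+0+0+0+0+0+0+0+0 mod 2 = 0
Codeword = 0100101011000001101101100011110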